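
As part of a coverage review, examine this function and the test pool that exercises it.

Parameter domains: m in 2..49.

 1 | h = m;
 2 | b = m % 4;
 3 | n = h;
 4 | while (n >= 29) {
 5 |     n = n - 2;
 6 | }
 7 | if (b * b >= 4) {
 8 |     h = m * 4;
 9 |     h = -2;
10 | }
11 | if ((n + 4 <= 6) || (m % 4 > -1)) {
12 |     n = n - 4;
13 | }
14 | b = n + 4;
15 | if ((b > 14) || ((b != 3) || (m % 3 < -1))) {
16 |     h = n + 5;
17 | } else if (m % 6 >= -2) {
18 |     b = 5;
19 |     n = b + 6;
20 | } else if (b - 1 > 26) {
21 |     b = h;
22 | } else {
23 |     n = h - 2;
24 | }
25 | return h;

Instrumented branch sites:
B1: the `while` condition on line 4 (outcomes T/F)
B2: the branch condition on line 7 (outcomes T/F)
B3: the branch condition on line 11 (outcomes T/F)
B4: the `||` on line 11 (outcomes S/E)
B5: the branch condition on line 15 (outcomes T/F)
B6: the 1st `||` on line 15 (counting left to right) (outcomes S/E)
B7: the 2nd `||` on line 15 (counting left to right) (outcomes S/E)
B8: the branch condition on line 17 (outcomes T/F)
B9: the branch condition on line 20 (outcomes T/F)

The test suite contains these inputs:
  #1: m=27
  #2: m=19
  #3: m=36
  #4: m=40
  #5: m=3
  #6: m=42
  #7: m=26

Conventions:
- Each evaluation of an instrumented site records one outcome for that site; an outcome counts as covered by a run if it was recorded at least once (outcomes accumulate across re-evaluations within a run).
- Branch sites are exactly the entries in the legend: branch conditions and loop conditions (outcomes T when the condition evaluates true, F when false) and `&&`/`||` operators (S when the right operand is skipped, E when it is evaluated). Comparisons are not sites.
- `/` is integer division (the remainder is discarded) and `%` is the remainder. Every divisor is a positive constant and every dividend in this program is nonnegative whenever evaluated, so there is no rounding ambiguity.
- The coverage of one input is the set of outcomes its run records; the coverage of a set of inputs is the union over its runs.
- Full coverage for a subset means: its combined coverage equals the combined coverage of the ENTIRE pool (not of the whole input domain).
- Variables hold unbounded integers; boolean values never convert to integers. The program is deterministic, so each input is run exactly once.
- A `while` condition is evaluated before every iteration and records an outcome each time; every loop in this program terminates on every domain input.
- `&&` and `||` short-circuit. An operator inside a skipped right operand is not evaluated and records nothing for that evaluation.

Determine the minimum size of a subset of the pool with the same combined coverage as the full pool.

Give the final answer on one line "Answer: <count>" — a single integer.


test 1 (m=27) hits B1=F, B2=T, B3=T, B4=E, B5=T, B6=S
test 2 (m=19) hits B1=F, B2=T, B3=T, B4=E, B5=T, B6=S
test 3 (m=36) hits B1=T, B1=F, B2=F, B3=T, B4=E, B5=T, B6=S
test 4 (m=40) hits B1=T, B1=F, B2=F, B3=T, B4=E, B5=T, B6=S
test 5 (m=3) hits B1=F, B2=T, B3=T, B4=E, B5=F, B6=E, B7=E, B8=T
test 6 (m=42) hits B1=T, B1=F, B2=T, B3=T, B4=E, B5=T, B6=S
test 7 (m=26) hits B1=F, B2=T, B3=T, B4=E, B5=T, B6=S
union over all inputs: B1=T, B1=F, B2=T, B2=F, B3=T, B4=E, B5=T, B5=F, B6=S, B6=E, B7=E, B8=T (12 outcomes)
no size-1 subset reaches all 12 outcomes (best union: 8/12)
at size 2, {3, 5} reaches all 12 outcomes; every lexicographically earlier size-2 subset fails
Answer: 2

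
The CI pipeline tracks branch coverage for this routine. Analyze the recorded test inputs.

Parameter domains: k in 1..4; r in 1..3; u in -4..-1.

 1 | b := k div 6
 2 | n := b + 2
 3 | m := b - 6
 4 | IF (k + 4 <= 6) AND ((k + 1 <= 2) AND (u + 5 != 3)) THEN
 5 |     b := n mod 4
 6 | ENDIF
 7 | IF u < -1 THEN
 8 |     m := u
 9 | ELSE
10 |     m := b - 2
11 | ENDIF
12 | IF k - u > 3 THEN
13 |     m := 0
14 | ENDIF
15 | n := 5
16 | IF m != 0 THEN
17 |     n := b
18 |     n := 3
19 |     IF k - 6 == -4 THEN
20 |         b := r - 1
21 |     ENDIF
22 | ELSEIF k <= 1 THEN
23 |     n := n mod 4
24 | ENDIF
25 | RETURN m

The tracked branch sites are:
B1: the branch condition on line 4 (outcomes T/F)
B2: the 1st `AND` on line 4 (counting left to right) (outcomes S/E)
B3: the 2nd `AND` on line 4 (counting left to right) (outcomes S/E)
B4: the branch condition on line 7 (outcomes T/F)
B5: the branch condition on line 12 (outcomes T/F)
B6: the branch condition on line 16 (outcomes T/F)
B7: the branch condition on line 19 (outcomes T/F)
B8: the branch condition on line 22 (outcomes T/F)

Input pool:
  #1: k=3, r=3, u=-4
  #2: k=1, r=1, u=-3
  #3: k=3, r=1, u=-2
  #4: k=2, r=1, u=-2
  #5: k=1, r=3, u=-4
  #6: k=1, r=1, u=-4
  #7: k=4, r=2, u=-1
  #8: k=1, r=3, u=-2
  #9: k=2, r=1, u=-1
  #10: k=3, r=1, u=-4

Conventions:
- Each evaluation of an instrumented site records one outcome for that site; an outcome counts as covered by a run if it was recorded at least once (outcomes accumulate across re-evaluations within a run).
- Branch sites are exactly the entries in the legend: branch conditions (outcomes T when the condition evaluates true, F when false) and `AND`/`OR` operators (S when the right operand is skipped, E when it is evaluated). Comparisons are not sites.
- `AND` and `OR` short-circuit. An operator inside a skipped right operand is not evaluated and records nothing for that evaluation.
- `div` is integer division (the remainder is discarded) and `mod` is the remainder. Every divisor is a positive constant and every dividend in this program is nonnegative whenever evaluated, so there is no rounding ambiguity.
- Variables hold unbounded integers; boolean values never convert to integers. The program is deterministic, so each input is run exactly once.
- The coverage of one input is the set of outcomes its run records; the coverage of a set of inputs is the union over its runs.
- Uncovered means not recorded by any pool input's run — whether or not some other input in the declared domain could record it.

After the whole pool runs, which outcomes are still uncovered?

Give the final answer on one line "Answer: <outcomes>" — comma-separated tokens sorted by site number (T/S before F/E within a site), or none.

#1 (k=3, r=3, u=-4) -> covered: B1=F, B2=S, B4=T, B5=T, B6=F, B8=F
#2 (k=1, r=1, u=-3) -> covered: B1=T, B2=E, B3=E, B4=T, B5=T, B6=F, B8=T
#3 (k=3, r=1, u=-2) -> covered: B1=F, B2=S, B4=T, B5=T, B6=F, B8=F
#4 (k=2, r=1, u=-2) -> covered: B1=F, B2=E, B3=S, B4=T, B5=T, B6=F, B8=F
#5 (k=1, r=3, u=-4) -> covered: B1=T, B2=E, B3=E, B4=T, B5=T, B6=F, B8=T
#6 (k=1, r=1, u=-4) -> covered: B1=T, B2=E, B3=E, B4=T, B5=T, B6=F, B8=T
#7 (k=4, r=2, u=-1) -> covered: B1=F, B2=S, B4=F, B5=T, B6=F, B8=F
#8 (k=1, r=3, u=-2) -> covered: B1=F, B2=E, B3=E, B4=T, B5=F, B6=T, B7=F
#9 (k=2, r=1, u=-1) -> covered: B1=F, B2=E, B3=S, B4=F, B5=F, B6=T, B7=T
#10 (k=3, r=1, u=-4) -> covered: B1=F, B2=S, B4=T, B5=T, B6=F, B8=F
union over the pool: B1=T, B1=F, B2=S, B2=E, B3=S, B3=E, B4=T, B4=F, B5=T, B5=F, B6=T, B6=F, B7=T, B7=F, B8=T, B8=F
uncovered (0 of 16): none

Answer: none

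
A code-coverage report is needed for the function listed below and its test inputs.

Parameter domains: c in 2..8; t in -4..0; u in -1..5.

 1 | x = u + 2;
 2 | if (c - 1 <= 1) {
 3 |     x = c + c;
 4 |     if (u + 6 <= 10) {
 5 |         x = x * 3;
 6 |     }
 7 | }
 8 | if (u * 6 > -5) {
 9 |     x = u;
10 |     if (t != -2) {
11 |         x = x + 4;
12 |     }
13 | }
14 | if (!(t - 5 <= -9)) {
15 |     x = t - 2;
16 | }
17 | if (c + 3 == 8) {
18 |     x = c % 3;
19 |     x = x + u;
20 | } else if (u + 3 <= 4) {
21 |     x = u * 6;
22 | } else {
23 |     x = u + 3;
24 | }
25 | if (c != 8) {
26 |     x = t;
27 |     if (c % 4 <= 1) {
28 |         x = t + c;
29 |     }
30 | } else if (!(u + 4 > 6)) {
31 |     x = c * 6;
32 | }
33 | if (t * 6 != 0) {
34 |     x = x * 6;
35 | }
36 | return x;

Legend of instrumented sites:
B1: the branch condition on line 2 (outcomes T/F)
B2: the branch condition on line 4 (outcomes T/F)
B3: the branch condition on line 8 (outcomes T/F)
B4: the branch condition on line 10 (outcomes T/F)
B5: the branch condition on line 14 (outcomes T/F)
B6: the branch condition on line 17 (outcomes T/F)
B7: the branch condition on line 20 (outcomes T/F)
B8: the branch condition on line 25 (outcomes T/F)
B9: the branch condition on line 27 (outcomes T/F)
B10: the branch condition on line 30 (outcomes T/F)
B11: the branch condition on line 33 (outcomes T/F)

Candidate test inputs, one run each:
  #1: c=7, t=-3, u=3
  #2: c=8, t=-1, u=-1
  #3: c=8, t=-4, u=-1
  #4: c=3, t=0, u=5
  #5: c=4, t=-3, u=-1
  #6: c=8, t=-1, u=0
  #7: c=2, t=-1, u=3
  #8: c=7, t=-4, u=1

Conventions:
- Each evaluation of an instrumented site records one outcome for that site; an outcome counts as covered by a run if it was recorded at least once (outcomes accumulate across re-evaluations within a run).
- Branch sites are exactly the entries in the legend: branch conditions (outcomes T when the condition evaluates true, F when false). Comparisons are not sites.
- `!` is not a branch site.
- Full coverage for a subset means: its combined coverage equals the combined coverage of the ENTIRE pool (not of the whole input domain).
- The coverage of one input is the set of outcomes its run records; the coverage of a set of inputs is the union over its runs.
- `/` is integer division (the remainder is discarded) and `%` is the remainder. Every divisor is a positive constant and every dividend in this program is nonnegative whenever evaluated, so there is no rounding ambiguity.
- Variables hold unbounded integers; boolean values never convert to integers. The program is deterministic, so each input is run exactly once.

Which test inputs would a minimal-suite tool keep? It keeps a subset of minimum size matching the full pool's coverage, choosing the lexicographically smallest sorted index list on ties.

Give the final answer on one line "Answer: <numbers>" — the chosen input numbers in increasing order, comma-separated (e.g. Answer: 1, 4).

run #1 (c=7, t=-3, u=3) records B1=F, B3=T, B4=T, B5=T, B6=F, B7=F, B8=T, B9=F, B11=T
run #2 (c=8, t=-1, u=-1) records B1=F, B3=F, B5=T, B6=F, B7=T, B8=F, B10=T, B11=T
run #3 (c=8, t=-4, u=-1) records B1=F, B3=F, B5=F, B6=F, B7=T, B8=F, B10=T, B11=T
run #4 (c=3, t=0, u=5) records B1=F, B3=T, B4=T, B5=T, B6=F, B7=F, B8=T, B9=F, B11=F
run #5 (c=4, t=-3, u=-1) records B1=F, B3=F, B5=T, B6=F, B7=T, B8=T, B9=T, B11=T
run #6 (c=8, t=-1, u=0) records B1=F, B3=T, B4=T, B5=T, B6=F, B7=T, B8=F, B10=T, B11=T
run #7 (c=2, t=-1, u=3) records B1=T, B2=T, B3=T, B4=T, B5=T, B6=F, B7=F, B8=T, B9=F, B11=T
run #8 (c=7, t=-4, u=1) records B1=F, B3=T, B4=T, B5=F, B6=F, B7=T, B8=T, B9=F, B11=T
the full pool covers 18 outcomes: B1=T, B1=F, B2=T, B3=T, B3=F, B4=T, B5=T, B5=F, B6=F, B7=T, B7=F, B8=T, B8=F, B9=T, B9=F, B10=T, B11=T, B11=F
size 1 is not enough: best union over all size-1 subsets is 10/18
size 2 is not enough: best union over all size-2 subsets is 16/18
size 3 is not enough: best union over all size-3 subsets is 17/18
size 4: inputs {3, 4, 5, 7} cover all 18 outcomes, and no lexicographically smaller subset of this size does

Answer: 3, 4, 5, 7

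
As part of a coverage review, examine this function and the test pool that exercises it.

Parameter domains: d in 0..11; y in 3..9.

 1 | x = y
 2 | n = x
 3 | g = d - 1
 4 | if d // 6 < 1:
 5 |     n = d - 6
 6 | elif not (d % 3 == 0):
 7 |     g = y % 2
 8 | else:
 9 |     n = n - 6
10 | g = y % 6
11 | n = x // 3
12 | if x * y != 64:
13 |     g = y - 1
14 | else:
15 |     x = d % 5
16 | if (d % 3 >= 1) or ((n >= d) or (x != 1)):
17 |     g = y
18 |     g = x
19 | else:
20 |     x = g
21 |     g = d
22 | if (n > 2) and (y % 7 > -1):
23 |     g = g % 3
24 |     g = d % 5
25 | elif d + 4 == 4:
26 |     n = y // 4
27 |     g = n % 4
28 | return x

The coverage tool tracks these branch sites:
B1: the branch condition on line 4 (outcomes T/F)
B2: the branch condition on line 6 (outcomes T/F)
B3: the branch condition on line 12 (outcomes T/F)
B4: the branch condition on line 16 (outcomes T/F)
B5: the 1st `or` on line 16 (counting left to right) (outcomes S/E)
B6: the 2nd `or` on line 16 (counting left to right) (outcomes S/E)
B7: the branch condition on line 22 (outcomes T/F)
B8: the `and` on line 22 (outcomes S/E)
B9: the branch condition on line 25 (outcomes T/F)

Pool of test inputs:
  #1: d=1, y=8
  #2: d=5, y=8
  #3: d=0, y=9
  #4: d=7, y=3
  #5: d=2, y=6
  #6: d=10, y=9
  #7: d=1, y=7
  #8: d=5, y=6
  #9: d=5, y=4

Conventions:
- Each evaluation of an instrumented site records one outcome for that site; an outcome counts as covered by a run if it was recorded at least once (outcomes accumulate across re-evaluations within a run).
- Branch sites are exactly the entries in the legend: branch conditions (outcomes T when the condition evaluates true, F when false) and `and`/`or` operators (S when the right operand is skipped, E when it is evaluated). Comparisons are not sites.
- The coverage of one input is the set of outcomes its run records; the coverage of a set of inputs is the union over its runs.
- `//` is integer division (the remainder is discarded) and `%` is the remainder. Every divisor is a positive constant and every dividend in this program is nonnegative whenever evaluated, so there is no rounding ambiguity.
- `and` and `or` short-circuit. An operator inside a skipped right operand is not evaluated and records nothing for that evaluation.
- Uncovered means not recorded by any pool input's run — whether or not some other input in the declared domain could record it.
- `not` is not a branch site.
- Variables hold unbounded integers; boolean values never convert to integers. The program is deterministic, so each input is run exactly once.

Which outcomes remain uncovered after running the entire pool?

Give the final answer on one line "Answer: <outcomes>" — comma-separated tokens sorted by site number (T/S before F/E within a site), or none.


input #1 (d=1, y=8): events B1->T, B3->F, B5->S, B4->T, B8->S, B7->F, B9->F; covers B1=T, B3=F, B4=T, B5=S, B7=F, B8=S, B9=F
input #2 (d=5, y=8): events B1->T, B3->F, B5->S, B4->T, B8->S, B7->F, B9->F; covers B1=T, B3=F, B4=T, B5=S, B7=F, B8=S, B9=F
input #3 (d=0, y=9): events B1->T, B3->T, B5->E, B6->S, B4->T, B8->E, B7->T; covers B1=T, B3=T, B4=T, B5=E, B6=S, B7=T, B8=E
input #4 (d=7, y=3): events B1->F, B2->T, B3->T, B5->S, B4->T, B8->S, B7->F, B9->F; covers B1=F, B2=T, B3=T, B4=T, B5=S, B7=F, B8=S, B9=F
input #5 (d=2, y=6): events B1->T, B3->T, B5->S, B4->T, B8->S, B7->F, B9->F; covers B1=T, B3=T, B4=T, B5=S, B7=F, B8=S, B9=F
input #6 (d=10, y=9): events B1->F, B2->T, B3->T, B5->S, B4->T, B8->E, B7->T; covers B1=F, B2=T, B3=T, B4=T, B5=S, B7=T, B8=E
input #7 (d=1, y=7): events B1->T, B3->T, B5->S, B4->T, B8->S, B7->F, B9->F; covers B1=T, B3=T, B4=T, B5=S, B7=F, B8=S, B9=F
input #8 (d=5, y=6): events B1->T, B3->T, B5->S, B4->T, B8->S, B7->F, B9->F; covers B1=T, B3=T, B4=T, B5=S, B7=F, B8=S, B9=F
input #9 (d=5, y=4): events B1->T, B3->T, B5->S, B4->T, B8->S, B7->F, B9->F; covers B1=T, B3=T, B4=T, B5=S, B7=F, B8=S, B9=F
union over the pool: B1=T, B1=F, B2=T, B3=T, B3=F, B4=T, B5=S, B5=E, B6=S, B7=T, B7=F, B8=S, B8=E, B9=F
uncovered (4 of 18): B2=F, B4=F, B6=E, B9=T
Answer: B2=F, B4=F, B6=E, B9=T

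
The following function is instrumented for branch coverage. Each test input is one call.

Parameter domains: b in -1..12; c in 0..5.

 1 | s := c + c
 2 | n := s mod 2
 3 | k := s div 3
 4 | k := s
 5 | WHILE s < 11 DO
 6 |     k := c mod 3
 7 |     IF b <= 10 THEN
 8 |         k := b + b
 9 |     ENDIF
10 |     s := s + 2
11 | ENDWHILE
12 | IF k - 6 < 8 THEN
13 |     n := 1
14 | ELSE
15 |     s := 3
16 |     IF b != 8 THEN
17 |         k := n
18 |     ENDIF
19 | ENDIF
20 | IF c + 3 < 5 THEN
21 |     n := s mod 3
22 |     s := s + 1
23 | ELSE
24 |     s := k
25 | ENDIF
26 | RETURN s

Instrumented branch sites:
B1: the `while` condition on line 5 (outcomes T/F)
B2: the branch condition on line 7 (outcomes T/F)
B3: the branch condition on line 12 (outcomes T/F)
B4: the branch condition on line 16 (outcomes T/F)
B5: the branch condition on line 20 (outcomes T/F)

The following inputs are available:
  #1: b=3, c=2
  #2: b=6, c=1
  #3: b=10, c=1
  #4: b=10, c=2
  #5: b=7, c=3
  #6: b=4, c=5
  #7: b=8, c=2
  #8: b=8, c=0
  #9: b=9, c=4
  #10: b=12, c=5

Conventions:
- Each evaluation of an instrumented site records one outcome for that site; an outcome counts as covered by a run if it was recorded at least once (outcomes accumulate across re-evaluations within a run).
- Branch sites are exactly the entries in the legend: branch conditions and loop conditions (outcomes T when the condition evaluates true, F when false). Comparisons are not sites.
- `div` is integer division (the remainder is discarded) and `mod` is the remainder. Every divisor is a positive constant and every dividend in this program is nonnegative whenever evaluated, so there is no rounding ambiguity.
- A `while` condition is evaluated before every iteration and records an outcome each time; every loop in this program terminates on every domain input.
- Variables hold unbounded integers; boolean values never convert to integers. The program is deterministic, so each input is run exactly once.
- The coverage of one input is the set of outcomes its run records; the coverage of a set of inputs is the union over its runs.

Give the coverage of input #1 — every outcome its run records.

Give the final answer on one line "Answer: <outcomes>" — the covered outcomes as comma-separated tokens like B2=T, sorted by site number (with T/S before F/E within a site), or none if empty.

Running input #1 (b=3, c=2), event by event:
  B1->T, B2->T, B1->T, B2->T, B1->T, B2->T, B1->T, B2->T, B1->F, B3->T
  B5->F
distinct outcomes covered: B1=T, B1=F, B2=T, B3=T, B5=F

Answer: B1=T, B1=F, B2=T, B3=T, B5=F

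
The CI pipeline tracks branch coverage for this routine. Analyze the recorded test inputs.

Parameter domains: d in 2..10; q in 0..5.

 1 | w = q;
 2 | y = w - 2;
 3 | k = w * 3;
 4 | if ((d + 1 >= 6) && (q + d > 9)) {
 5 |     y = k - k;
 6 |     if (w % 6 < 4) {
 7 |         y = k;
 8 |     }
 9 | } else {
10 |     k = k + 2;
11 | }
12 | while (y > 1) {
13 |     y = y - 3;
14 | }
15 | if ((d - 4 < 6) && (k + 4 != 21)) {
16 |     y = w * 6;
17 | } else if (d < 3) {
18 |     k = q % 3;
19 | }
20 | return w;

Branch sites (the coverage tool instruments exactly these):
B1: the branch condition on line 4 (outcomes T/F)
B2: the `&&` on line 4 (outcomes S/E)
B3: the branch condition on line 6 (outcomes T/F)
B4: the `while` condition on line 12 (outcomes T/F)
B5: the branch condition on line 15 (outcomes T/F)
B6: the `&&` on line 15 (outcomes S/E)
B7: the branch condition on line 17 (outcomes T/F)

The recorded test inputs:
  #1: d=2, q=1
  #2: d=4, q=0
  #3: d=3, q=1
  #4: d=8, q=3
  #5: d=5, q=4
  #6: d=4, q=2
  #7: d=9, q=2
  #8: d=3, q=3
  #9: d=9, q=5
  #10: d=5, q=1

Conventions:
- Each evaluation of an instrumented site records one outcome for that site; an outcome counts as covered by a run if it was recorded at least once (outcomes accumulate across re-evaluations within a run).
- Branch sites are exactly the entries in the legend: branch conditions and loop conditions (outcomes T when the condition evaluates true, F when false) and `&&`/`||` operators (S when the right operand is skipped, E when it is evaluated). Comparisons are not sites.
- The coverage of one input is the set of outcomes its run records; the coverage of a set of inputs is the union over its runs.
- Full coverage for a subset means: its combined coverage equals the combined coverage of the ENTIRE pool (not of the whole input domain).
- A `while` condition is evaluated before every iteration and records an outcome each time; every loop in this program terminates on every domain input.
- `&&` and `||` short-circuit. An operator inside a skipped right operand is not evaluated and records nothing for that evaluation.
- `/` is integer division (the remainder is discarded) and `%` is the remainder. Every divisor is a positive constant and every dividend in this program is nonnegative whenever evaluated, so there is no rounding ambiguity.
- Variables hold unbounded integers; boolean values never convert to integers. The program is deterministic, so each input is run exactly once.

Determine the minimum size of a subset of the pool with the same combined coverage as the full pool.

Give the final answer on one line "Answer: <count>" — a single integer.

test 1 (d=2, q=1) fires B2->S, B1->F, B4->F, B6->E, B5->T; hits B1=F, B2=S, B4=F, B5=T, B6=E
test 2 (d=4, q=0) fires B2->S, B1->F, B4->F, B6->E, B5->T; hits B1=F, B2=S, B4=F, B5=T, B6=E
test 3 (d=3, q=1) fires B2->S, B1->F, B4->F, B6->E, B5->T; hits B1=F, B2=S, B4=F, B5=T, B6=E
test 4 (d=8, q=3) fires B2->E, B1->T, B3->T, B4->T, B4->T, B4->T, B4->F, B6->E, B5->T; hits B1=T, B2=E, B3=T, B4=T, B4=F, B5=T, B6=E
test 5 (d=5, q=4) fires B2->E, B1->F, B4->T, B4->F, B6->E, B5->T; hits B1=F, B2=E, B4=T, B4=F, B5=T, B6=E
test 6 (d=4, q=2) fires B2->S, B1->F, B4->F, B6->E, B5->T; hits B1=F, B2=S, B4=F, B5=T, B6=E
test 7 (d=9, q=2) fires B2->E, B1->T, B3->T, B4->T, B4->T, B4->F, B6->E, B5->T; hits B1=T, B2=E, B3=T, B4=T, B4=F, B5=T, B6=E
test 8 (d=3, q=3) fires B2->S, B1->F, B4->F, B6->E, B5->T; hits B1=F, B2=S, B4=F, B5=T, B6=E
test 9 (d=9, q=5) fires B2->E, B1->T, B3->F, B4->F, B6->E, B5->T; hits B1=T, B2=E, B3=F, B4=F, B5=T, B6=E
test 10 (d=5, q=1) fires B2->E, B1->F, B4->F, B6->E, B5->T; hits B1=F, B2=E, B4=F, B5=T, B6=E
the full pool covers 10 outcomes: B1=T, B1=F, B2=S, B2=E, B3=T, B3=F, B4=T, B4=F, B5=T, B6=E
every size-1 subset falls short of the 10 outcomes (best: 7/10)
every size-2 subset falls short of the 10 outcomes (best: 9/10)
size 3: inputs {1, 4, 9} cover all 10 outcomes, and no lexicographically smaller subset of this size does

Answer: 3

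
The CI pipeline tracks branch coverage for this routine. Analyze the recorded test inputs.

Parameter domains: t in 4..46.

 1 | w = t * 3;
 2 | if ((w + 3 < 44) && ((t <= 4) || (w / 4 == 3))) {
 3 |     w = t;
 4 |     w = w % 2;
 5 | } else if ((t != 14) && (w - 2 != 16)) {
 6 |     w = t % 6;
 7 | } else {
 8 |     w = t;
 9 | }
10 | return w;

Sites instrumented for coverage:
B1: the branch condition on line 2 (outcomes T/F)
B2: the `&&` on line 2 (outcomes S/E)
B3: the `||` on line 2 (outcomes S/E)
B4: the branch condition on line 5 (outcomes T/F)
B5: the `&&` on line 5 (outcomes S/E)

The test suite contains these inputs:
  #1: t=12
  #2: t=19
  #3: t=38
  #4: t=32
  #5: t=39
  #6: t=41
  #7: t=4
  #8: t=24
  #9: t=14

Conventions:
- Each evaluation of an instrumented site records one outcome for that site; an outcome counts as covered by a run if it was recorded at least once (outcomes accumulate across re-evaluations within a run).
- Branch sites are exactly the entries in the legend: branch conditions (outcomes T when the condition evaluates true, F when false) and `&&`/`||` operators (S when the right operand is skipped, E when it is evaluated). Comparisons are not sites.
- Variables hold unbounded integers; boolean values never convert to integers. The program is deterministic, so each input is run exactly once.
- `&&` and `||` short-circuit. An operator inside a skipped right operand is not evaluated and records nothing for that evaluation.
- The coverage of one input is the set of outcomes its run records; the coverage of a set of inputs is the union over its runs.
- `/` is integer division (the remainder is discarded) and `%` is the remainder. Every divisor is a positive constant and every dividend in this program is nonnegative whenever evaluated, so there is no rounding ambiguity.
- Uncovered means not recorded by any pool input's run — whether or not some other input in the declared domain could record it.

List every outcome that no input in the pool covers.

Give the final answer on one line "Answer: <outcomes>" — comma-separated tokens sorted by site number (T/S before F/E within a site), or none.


input #1, t=12: events B2->E, B3->E, B1->F, B5->E, B4->T; outcomes B1=F, B2=E, B3=E, B4=T, B5=E
input #2, t=19: events B2->S, B1->F, B5->E, B4->T; outcomes B1=F, B2=S, B4=T, B5=E
input #3, t=38: events B2->S, B1->F, B5->E, B4->T; outcomes B1=F, B2=S, B4=T, B5=E
input #4, t=32: events B2->S, B1->F, B5->E, B4->T; outcomes B1=F, B2=S, B4=T, B5=E
input #5, t=39: events B2->S, B1->F, B5->E, B4->T; outcomes B1=F, B2=S, B4=T, B5=E
input #6, t=41: events B2->S, B1->F, B5->E, B4->T; outcomes B1=F, B2=S, B4=T, B5=E
input #7, t=4: events B2->E, B3->S, B1->T; outcomes B1=T, B2=E, B3=S
input #8, t=24: events B2->S, B1->F, B5->E, B4->T; outcomes B1=F, B2=S, B4=T, B5=E
input #9, t=14: events B2->S, B1->F, B5->S, B4->F; outcomes B1=F, B2=S, B4=F, B5=S
union over the pool: B1=T, B1=F, B2=S, B2=E, B3=S, B3=E, B4=T, B4=F, B5=S, B5=E
uncovered (0 of 10): none
Answer: none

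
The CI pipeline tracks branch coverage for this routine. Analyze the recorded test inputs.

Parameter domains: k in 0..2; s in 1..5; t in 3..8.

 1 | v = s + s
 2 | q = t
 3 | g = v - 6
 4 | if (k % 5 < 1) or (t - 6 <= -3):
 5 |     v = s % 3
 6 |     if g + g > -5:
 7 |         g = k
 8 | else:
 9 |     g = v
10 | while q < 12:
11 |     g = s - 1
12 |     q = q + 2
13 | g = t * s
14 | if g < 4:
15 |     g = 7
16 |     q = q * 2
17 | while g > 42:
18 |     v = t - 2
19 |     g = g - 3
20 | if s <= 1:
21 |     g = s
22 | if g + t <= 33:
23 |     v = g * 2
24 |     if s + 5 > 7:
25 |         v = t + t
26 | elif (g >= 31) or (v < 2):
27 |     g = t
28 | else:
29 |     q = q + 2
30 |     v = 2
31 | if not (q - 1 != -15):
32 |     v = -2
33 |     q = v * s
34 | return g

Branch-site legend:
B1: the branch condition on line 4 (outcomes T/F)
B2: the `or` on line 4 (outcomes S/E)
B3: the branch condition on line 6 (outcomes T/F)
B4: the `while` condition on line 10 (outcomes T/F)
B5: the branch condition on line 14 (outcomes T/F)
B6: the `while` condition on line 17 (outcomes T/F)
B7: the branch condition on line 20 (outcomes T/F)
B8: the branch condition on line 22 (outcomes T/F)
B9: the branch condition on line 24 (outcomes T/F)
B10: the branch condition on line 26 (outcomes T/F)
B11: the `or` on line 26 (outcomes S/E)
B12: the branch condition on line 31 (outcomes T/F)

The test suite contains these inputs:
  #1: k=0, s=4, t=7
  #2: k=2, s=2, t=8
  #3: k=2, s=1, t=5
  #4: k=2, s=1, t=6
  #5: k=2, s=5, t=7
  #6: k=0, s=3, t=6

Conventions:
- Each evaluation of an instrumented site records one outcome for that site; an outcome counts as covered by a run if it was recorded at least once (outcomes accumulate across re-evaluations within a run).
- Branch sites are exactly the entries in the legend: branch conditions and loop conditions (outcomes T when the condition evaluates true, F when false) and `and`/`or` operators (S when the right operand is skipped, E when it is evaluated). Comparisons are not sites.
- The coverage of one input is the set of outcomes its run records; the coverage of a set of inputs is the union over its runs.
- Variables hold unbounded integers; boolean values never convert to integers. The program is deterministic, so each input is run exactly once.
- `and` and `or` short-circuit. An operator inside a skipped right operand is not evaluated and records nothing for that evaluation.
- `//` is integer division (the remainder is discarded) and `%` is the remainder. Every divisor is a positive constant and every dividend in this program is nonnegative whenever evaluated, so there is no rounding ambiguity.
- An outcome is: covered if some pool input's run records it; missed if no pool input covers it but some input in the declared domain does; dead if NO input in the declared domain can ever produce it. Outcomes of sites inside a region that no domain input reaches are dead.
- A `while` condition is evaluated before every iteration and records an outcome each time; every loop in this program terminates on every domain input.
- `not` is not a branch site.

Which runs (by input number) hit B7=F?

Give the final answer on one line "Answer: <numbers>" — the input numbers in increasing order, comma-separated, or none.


input #1 (k=0, s=4, t=7): hits B7=F
input #2 (k=2, s=2, t=8): hits B7=F
input #3 (k=2, s=1, t=5): never hits B7=F
input #4 (k=2, s=1, t=6): never hits B7=F
input #5 (k=2, s=5, t=7): hits B7=F
input #6 (k=0, s=3, t=6): hits B7=F
Answer: 1, 2, 5, 6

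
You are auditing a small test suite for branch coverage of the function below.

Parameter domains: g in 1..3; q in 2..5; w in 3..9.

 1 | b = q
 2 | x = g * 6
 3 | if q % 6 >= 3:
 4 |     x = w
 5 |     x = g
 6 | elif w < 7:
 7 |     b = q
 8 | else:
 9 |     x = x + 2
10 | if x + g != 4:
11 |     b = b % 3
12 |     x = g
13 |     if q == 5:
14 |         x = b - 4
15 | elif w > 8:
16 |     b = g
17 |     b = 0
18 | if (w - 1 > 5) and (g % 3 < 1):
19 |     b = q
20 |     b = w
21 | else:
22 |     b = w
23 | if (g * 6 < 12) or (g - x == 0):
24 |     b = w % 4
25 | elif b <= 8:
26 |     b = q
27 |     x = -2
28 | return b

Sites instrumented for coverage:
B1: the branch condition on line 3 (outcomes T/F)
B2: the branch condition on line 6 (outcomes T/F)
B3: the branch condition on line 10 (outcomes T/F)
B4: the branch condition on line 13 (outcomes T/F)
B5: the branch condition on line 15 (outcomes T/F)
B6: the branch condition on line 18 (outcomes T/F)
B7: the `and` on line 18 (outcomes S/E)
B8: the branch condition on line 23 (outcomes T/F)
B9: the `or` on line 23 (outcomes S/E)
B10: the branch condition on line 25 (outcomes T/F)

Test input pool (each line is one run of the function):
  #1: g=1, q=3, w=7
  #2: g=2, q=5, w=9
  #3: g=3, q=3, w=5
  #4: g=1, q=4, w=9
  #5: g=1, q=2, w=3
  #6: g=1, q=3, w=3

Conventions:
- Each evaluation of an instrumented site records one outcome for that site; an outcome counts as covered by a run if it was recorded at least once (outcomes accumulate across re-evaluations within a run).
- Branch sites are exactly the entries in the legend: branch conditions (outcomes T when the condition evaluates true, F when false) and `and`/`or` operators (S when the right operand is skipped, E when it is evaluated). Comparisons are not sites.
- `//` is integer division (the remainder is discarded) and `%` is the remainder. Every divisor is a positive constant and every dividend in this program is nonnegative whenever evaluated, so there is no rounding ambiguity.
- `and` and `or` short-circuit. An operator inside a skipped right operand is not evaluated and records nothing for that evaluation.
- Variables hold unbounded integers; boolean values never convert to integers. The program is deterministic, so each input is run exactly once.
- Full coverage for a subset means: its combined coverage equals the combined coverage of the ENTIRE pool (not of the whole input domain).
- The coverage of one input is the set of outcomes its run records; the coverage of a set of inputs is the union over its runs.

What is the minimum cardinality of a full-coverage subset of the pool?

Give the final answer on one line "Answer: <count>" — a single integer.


input #1 (g=1, q=3, w=7): covers B1=T, B3=T, B4=F, B6=F, B7=E, B8=T, B9=S
input #2 (g=2, q=5, w=9): covers B1=T, B3=F, B5=T, B6=F, B7=E, B8=T, B9=E
input #3 (g=3, q=3, w=5): covers B1=T, B3=T, B4=F, B6=F, B7=S, B8=T, B9=E
input #4 (g=1, q=4, w=9): covers B1=T, B3=T, B4=F, B6=F, B7=E, B8=T, B9=S
input #5 (g=1, q=2, w=3): covers B1=F, B2=T, B3=T, B4=F, B6=F, B7=S, B8=T, B9=S
input #6 (g=1, q=3, w=3): covers B1=T, B3=T, B4=F, B6=F, B7=S, B8=T, B9=S
union over all inputs: B1=T, B1=F, B2=T, B3=T, B3=F, B4=F, B5=T, B6=F, B7=S, B7=E, B8=T, B9=S, B9=E (13 outcomes)
checked all size-1 subsets: none covers 13 outcomes (max 8/13)
the canonical winner is {2, 5}: size 2, full 13-outcome coverage, earliest index list among size-2 covers
Answer: 2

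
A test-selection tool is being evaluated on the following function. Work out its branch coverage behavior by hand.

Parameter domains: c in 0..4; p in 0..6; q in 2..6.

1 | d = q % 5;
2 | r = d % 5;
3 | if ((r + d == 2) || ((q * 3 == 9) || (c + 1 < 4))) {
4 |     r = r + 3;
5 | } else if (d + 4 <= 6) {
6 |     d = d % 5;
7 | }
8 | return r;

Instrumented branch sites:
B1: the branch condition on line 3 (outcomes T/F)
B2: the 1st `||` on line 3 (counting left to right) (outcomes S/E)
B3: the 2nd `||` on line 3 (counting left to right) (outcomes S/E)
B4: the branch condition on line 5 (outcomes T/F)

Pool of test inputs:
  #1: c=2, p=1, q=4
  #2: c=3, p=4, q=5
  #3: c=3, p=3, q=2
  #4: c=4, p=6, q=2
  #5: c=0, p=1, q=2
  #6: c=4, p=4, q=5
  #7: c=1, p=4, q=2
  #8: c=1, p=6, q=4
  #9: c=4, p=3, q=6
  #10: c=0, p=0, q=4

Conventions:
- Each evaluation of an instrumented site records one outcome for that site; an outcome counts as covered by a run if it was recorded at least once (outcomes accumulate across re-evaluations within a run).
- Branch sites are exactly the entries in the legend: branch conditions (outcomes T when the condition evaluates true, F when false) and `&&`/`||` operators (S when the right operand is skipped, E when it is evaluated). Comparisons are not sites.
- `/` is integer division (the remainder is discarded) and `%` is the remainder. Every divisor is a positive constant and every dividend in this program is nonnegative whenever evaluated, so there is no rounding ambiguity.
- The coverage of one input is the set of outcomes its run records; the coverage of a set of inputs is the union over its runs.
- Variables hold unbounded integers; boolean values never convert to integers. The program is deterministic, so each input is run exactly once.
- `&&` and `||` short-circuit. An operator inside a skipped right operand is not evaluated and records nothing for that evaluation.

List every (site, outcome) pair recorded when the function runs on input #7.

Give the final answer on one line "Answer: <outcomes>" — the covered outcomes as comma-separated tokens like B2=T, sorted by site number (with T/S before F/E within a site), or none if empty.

Event log for input #7 (c=1, p=4, q=2):
  B2->E, B3->E, B1->T
deduplicating events, the covered set is: B1=T, B2=E, B3=E

Answer: B1=T, B2=E, B3=E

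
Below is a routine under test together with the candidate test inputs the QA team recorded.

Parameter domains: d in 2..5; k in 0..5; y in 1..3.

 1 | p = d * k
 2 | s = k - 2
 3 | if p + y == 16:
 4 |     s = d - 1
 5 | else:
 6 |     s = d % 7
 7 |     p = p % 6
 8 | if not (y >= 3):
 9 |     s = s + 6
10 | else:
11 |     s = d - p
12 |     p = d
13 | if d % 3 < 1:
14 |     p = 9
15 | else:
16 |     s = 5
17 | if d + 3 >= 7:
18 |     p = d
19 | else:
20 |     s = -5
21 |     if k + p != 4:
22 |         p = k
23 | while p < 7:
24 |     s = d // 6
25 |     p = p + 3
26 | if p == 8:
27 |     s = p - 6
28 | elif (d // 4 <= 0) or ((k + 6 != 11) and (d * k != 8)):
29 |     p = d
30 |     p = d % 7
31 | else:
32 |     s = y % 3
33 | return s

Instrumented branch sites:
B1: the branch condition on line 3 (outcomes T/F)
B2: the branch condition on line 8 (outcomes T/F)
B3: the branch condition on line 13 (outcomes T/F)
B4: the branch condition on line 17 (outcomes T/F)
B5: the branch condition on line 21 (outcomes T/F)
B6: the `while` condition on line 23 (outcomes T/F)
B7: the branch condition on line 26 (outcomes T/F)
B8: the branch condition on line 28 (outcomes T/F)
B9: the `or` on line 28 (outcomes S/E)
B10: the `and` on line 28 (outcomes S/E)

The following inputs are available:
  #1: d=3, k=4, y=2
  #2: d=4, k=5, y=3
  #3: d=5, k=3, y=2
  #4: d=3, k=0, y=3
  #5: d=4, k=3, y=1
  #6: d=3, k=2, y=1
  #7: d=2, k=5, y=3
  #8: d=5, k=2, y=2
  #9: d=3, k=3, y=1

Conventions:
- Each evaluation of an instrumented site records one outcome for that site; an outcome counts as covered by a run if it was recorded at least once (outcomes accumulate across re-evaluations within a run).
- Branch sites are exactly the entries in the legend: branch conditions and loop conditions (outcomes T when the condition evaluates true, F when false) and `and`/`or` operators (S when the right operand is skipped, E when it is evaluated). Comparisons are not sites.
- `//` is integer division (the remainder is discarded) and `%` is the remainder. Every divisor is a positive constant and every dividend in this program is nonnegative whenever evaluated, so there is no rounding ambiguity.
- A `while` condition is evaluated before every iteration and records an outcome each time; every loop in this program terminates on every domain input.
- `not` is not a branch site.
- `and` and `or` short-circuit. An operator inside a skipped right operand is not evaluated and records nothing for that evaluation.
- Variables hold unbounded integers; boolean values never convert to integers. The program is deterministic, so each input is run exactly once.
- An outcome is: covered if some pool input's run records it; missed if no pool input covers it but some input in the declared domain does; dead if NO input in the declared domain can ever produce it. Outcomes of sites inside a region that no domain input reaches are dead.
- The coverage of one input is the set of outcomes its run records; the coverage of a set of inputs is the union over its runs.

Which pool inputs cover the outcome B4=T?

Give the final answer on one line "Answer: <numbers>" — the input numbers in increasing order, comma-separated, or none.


input #1 (d=3, k=4, y=2): does not produce B4=T
input #2 (d=4, k=5, y=3): produces B4=T
input #3 (d=5, k=3, y=2): produces B4=T
input #4 (d=3, k=0, y=3): does not produce B4=T
input #5 (d=4, k=3, y=1): produces B4=T
input #6 (d=3, k=2, y=1): does not produce B4=T
input #7 (d=2, k=5, y=3): does not produce B4=T
input #8 (d=5, k=2, y=2): produces B4=T
input #9 (d=3, k=3, y=1): does not produce B4=T
Answer: 2, 3, 5, 8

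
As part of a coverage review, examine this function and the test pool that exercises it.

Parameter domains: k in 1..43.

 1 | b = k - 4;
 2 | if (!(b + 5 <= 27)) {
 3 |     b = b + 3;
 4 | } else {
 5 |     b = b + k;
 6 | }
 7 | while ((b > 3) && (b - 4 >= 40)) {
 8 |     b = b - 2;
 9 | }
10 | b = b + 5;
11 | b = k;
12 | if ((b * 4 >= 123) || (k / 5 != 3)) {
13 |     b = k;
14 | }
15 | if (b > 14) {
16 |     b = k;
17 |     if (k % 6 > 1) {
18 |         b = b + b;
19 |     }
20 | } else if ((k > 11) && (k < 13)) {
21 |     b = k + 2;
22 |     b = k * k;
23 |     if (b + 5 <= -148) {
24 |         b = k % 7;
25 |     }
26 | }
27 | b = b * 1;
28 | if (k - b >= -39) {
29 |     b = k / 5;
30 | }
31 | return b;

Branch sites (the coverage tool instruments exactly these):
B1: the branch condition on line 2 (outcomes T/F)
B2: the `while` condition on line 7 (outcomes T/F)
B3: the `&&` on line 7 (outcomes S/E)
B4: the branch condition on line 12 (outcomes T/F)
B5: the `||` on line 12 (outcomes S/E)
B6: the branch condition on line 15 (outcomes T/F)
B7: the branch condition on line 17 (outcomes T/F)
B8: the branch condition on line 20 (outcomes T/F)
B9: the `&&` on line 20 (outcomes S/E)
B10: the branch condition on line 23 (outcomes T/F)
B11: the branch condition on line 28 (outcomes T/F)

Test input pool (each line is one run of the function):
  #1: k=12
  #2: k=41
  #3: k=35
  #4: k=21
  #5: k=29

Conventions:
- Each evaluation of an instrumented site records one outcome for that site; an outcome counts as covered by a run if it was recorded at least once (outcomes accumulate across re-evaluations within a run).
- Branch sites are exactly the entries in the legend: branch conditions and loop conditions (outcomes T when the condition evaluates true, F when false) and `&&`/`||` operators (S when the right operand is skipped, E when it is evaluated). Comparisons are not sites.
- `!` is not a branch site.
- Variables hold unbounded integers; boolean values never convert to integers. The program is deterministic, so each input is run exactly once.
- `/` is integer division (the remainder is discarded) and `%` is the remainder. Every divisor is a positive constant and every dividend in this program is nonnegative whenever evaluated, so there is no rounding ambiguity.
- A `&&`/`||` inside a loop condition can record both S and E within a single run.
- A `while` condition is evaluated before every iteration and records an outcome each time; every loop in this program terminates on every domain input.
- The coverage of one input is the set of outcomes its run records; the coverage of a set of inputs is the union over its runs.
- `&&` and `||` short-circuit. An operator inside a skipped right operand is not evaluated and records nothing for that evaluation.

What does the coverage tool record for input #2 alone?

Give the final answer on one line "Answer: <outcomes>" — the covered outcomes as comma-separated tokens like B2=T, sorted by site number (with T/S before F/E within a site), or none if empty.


Event log for input #2 (k=41):
  B1->T, B3->E, B2->F, B5->S, B4->T, B6->T, B7->T, B11->F
deduplicating events, the covered set is: B1=T, B2=F, B3=E, B4=T, B5=S, B6=T, B7=T, B11=F
Answer: B1=T, B2=F, B3=E, B4=T, B5=S, B6=T, B7=T, B11=F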